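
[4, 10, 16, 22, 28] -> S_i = 4 + 6*i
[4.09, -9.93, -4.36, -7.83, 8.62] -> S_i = Random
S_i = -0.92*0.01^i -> [-0.92, -0.01, -0.0, -0.0, -0.0]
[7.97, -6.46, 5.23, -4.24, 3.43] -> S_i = 7.97*(-0.81)^i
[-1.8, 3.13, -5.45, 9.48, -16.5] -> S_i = -1.80*(-1.74)^i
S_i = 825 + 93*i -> [825, 918, 1011, 1104, 1197]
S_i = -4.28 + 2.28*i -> [-4.28, -2.0, 0.28, 2.56, 4.84]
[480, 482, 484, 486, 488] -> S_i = 480 + 2*i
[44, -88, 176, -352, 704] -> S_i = 44*-2^i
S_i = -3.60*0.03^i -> [-3.6, -0.11, -0.0, -0.0, -0.0]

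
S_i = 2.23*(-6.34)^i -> [2.23, -14.14, 89.64, -568.29, 3602.98]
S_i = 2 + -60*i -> [2, -58, -118, -178, -238]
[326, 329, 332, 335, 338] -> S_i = 326 + 3*i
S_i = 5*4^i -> [5, 20, 80, 320, 1280]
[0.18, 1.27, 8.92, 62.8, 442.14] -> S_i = 0.18*7.04^i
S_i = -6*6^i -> [-6, -36, -216, -1296, -7776]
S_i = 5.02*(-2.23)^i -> [5.02, -11.19, 24.96, -55.67, 124.14]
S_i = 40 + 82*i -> [40, 122, 204, 286, 368]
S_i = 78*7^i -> [78, 546, 3822, 26754, 187278]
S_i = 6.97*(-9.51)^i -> [6.97, -66.28, 630.37, -5994.79, 57010.5]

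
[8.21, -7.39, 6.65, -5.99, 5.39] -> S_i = 8.21*(-0.90)^i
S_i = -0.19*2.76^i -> [-0.19, -0.52, -1.45, -3.99, -11.03]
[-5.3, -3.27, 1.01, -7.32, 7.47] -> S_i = Random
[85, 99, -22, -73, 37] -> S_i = Random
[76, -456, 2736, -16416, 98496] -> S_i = 76*-6^i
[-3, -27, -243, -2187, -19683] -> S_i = -3*9^i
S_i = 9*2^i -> [9, 18, 36, 72, 144]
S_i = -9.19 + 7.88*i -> [-9.19, -1.31, 6.57, 14.45, 22.33]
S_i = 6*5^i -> [6, 30, 150, 750, 3750]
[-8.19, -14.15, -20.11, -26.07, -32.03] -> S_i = -8.19 + -5.96*i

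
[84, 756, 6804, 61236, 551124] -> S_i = 84*9^i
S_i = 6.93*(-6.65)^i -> [6.93, -46.08, 306.46, -2037.97, 13552.51]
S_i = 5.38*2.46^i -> [5.38, 13.23, 32.56, 80.09, 197.03]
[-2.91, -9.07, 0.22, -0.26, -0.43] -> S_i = Random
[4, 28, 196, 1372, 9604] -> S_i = 4*7^i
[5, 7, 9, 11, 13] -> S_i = 5 + 2*i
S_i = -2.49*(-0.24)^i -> [-2.49, 0.6, -0.14, 0.03, -0.01]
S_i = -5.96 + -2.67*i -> [-5.96, -8.63, -11.3, -13.97, -16.64]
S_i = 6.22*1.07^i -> [6.22, 6.66, 7.12, 7.62, 8.15]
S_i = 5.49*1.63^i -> [5.49, 8.95, 14.59, 23.78, 38.75]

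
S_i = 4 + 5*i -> [4, 9, 14, 19, 24]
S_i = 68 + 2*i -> [68, 70, 72, 74, 76]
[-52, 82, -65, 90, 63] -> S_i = Random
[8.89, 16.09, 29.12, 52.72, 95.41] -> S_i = 8.89*1.81^i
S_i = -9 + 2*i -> [-9, -7, -5, -3, -1]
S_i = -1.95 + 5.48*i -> [-1.95, 3.53, 9.01, 14.49, 19.97]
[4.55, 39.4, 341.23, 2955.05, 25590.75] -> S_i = 4.55*8.66^i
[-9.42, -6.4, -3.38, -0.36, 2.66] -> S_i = -9.42 + 3.02*i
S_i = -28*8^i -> [-28, -224, -1792, -14336, -114688]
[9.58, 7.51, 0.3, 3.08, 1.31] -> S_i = Random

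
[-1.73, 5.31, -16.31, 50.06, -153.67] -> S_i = -1.73*(-3.07)^i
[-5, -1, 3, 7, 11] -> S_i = -5 + 4*i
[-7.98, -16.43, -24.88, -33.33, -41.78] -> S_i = -7.98 + -8.45*i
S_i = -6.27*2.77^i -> [-6.27, -17.37, -48.11, -133.26, -369.14]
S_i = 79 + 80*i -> [79, 159, 239, 319, 399]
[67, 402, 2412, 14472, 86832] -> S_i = 67*6^i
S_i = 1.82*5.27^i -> [1.82, 9.59, 50.55, 266.38, 1403.83]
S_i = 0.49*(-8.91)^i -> [0.49, -4.37, 38.9, -346.6, 3088.21]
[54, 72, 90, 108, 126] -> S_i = 54 + 18*i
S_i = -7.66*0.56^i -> [-7.66, -4.29, -2.4, -1.35, -0.75]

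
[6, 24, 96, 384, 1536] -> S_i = 6*4^i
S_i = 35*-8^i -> [35, -280, 2240, -17920, 143360]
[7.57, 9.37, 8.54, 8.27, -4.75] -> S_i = Random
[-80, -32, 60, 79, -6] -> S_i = Random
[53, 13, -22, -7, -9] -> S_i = Random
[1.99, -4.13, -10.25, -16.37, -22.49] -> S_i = 1.99 + -6.12*i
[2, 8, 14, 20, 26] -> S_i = 2 + 6*i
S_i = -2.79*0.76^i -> [-2.79, -2.12, -1.61, -1.22, -0.93]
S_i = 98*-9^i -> [98, -882, 7938, -71442, 642978]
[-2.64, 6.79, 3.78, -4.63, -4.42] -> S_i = Random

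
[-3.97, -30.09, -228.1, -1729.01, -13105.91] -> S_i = -3.97*7.58^i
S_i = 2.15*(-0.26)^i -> [2.15, -0.56, 0.15, -0.04, 0.01]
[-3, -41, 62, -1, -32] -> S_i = Random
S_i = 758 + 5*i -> [758, 763, 768, 773, 778]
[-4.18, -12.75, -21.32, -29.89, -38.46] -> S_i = -4.18 + -8.57*i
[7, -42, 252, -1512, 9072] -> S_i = 7*-6^i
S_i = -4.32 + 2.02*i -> [-4.32, -2.3, -0.28, 1.74, 3.76]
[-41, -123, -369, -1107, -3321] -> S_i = -41*3^i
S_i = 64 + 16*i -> [64, 80, 96, 112, 128]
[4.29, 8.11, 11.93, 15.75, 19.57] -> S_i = 4.29 + 3.82*i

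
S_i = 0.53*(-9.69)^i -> [0.53, -5.14, 49.76, -482.22, 4672.73]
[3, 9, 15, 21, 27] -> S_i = 3 + 6*i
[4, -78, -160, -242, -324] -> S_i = 4 + -82*i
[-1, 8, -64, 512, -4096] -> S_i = -1*-8^i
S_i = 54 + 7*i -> [54, 61, 68, 75, 82]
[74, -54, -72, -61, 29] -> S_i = Random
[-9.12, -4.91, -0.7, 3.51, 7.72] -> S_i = -9.12 + 4.21*i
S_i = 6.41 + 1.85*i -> [6.41, 8.26, 10.11, 11.96, 13.81]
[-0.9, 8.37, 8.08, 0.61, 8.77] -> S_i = Random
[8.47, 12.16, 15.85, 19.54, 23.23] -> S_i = 8.47 + 3.69*i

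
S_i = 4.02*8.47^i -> [4.02, 34.05, 288.4, 2442.73, 20689.96]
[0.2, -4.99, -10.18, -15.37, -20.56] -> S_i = 0.20 + -5.19*i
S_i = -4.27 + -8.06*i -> [-4.27, -12.33, -20.39, -28.45, -36.51]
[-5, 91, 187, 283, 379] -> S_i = -5 + 96*i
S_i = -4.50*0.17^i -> [-4.5, -0.76, -0.13, -0.02, -0.0]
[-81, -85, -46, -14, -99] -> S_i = Random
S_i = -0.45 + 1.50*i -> [-0.45, 1.05, 2.55, 4.05, 5.55]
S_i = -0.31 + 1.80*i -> [-0.31, 1.49, 3.29, 5.09, 6.89]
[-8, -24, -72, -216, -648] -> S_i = -8*3^i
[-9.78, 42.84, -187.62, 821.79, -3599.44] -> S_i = -9.78*(-4.38)^i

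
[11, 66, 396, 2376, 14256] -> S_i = 11*6^i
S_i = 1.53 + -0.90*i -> [1.53, 0.63, -0.27, -1.17, -2.07]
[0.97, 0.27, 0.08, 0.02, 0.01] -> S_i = 0.97*0.28^i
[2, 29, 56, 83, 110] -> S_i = 2 + 27*i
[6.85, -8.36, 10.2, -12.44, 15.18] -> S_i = 6.85*(-1.22)^i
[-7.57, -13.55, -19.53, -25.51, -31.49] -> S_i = -7.57 + -5.98*i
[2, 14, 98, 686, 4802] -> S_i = 2*7^i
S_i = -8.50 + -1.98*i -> [-8.5, -10.48, -12.46, -14.44, -16.42]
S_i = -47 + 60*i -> [-47, 13, 73, 133, 193]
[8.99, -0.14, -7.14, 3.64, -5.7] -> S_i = Random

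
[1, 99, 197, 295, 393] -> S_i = 1 + 98*i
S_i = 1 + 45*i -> [1, 46, 91, 136, 181]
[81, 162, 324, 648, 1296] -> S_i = 81*2^i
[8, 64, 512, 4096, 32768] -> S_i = 8*8^i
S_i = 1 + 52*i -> [1, 53, 105, 157, 209]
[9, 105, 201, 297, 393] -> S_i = 9 + 96*i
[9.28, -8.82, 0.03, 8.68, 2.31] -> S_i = Random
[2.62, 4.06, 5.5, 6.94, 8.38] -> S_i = 2.62 + 1.44*i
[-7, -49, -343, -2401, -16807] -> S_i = -7*7^i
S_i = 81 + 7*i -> [81, 88, 95, 102, 109]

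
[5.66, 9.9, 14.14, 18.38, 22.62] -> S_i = 5.66 + 4.24*i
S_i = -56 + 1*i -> [-56, -55, -54, -53, -52]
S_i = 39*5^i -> [39, 195, 975, 4875, 24375]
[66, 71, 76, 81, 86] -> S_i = 66 + 5*i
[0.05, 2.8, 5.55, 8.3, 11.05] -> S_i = 0.05 + 2.75*i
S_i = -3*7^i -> [-3, -21, -147, -1029, -7203]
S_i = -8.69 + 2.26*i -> [-8.69, -6.43, -4.17, -1.91, 0.35]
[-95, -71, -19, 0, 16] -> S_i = Random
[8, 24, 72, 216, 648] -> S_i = 8*3^i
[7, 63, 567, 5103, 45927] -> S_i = 7*9^i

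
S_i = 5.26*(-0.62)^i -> [5.26, -3.26, 2.02, -1.25, 0.78]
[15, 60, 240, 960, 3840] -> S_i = 15*4^i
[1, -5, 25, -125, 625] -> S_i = 1*-5^i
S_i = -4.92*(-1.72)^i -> [-4.92, 8.46, -14.56, 25.04, -43.06]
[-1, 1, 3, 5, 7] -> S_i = -1 + 2*i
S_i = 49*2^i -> [49, 98, 196, 392, 784]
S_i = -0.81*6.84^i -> [-0.81, -5.54, -37.9, -259.21, -1773.0]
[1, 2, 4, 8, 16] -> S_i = 1*2^i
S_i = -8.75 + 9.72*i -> [-8.75, 0.97, 10.69, 20.41, 30.13]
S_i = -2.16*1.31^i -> [-2.16, -2.83, -3.71, -4.86, -6.36]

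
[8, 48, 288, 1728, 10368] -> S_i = 8*6^i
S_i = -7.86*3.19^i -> [-7.86, -25.07, -79.98, -255.15, -813.93]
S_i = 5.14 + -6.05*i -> [5.14, -0.91, -6.96, -13.01, -19.06]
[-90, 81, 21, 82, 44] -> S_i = Random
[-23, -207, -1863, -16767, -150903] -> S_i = -23*9^i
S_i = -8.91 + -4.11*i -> [-8.91, -13.02, -17.13, -21.24, -25.35]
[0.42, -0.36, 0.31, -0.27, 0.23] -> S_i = 0.42*(-0.86)^i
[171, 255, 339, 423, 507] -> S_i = 171 + 84*i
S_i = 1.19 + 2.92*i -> [1.19, 4.11, 7.03, 9.95, 12.87]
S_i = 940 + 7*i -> [940, 947, 954, 961, 968]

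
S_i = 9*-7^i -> [9, -63, 441, -3087, 21609]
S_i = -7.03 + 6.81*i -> [-7.03, -0.22, 6.59, 13.4, 20.21]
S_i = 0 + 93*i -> [0, 93, 186, 279, 372]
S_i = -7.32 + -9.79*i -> [-7.32, -17.11, -26.9, -36.69, -46.48]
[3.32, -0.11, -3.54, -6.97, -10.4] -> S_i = 3.32 + -3.43*i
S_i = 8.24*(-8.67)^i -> [8.24, -71.44, 619.39, -5370.13, 46559.0]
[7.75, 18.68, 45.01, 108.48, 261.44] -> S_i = 7.75*2.41^i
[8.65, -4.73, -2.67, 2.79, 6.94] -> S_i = Random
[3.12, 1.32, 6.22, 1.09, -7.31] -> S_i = Random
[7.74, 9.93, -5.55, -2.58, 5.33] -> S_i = Random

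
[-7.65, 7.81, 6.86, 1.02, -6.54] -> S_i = Random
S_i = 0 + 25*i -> [0, 25, 50, 75, 100]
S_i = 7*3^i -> [7, 21, 63, 189, 567]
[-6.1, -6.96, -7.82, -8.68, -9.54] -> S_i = -6.10 + -0.86*i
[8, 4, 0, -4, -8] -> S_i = 8 + -4*i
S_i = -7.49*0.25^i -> [-7.49, -1.87, -0.47, -0.12, -0.03]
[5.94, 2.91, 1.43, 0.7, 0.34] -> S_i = 5.94*0.49^i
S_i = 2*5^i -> [2, 10, 50, 250, 1250]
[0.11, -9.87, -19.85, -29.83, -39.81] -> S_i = 0.11 + -9.98*i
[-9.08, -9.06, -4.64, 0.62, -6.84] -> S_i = Random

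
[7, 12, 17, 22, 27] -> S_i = 7 + 5*i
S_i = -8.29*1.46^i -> [-8.29, -12.1, -17.67, -25.8, -37.67]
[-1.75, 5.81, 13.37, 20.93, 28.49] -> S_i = -1.75 + 7.56*i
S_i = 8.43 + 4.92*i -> [8.43, 13.35, 18.27, 23.19, 28.11]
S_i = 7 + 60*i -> [7, 67, 127, 187, 247]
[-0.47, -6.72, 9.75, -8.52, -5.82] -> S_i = Random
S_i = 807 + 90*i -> [807, 897, 987, 1077, 1167]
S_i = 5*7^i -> [5, 35, 245, 1715, 12005]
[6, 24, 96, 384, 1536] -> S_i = 6*4^i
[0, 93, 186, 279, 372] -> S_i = 0 + 93*i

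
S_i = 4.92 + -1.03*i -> [4.92, 3.89, 2.86, 1.83, 0.8]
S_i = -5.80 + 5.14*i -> [-5.8, -0.66, 4.48, 9.62, 14.76]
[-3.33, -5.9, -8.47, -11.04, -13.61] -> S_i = -3.33 + -2.57*i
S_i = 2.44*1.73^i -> [2.44, 4.22, 7.3, 12.63, 21.86]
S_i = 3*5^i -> [3, 15, 75, 375, 1875]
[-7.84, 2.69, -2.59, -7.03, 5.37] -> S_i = Random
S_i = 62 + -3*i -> [62, 59, 56, 53, 50]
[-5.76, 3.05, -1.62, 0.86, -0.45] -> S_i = -5.76*(-0.53)^i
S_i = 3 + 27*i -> [3, 30, 57, 84, 111]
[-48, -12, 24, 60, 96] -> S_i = -48 + 36*i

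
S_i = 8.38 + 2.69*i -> [8.38, 11.07, 13.76, 16.45, 19.14]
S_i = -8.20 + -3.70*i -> [-8.2, -11.9, -15.6, -19.3, -23.0]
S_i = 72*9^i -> [72, 648, 5832, 52488, 472392]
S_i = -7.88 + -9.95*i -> [-7.88, -17.83, -27.78, -37.73, -47.68]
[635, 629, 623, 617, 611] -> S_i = 635 + -6*i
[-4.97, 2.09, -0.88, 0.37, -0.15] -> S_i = -4.97*(-0.42)^i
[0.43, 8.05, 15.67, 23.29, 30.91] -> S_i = 0.43 + 7.62*i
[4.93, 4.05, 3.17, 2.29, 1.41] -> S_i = 4.93 + -0.88*i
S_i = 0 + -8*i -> [0, -8, -16, -24, -32]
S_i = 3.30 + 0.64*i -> [3.3, 3.94, 4.58, 5.22, 5.86]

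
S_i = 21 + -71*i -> [21, -50, -121, -192, -263]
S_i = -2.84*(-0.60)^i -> [-2.84, 1.7, -1.02, 0.61, -0.37]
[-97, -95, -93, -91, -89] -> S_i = -97 + 2*i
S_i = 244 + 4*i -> [244, 248, 252, 256, 260]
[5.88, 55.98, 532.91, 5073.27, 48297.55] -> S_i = 5.88*9.52^i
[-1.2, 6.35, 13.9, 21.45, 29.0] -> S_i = -1.20 + 7.55*i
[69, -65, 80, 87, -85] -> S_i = Random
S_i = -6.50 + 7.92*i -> [-6.5, 1.42, 9.34, 17.26, 25.18]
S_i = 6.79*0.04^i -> [6.79, 0.27, 0.01, 0.0, 0.0]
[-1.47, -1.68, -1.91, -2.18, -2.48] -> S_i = -1.47*1.14^i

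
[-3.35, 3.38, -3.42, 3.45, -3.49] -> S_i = -3.35*(-1.01)^i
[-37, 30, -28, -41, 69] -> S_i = Random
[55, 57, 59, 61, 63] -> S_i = 55 + 2*i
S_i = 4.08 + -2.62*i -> [4.08, 1.46, -1.16, -3.78, -6.4]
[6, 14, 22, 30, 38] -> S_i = 6 + 8*i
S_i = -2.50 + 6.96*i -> [-2.5, 4.46, 11.42, 18.38, 25.34]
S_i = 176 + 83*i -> [176, 259, 342, 425, 508]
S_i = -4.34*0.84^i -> [-4.34, -3.65, -3.06, -2.57, -2.16]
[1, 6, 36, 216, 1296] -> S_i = 1*6^i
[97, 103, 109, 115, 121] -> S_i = 97 + 6*i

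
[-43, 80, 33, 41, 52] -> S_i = Random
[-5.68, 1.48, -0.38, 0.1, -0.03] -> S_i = -5.68*(-0.26)^i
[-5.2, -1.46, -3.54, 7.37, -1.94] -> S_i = Random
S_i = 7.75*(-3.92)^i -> [7.75, -30.38, 119.09, -466.83, 1829.98]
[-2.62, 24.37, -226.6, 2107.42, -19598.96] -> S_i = -2.62*(-9.30)^i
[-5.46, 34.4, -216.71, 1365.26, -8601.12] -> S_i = -5.46*(-6.30)^i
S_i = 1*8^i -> [1, 8, 64, 512, 4096]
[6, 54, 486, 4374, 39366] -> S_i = 6*9^i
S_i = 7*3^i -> [7, 21, 63, 189, 567]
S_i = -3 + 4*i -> [-3, 1, 5, 9, 13]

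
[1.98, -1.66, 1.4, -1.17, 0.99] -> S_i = 1.98*(-0.84)^i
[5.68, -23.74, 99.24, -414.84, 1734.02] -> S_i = 5.68*(-4.18)^i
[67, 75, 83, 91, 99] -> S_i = 67 + 8*i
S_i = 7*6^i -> [7, 42, 252, 1512, 9072]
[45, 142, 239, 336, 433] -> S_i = 45 + 97*i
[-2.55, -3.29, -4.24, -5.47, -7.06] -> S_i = -2.55*1.29^i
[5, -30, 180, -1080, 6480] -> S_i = 5*-6^i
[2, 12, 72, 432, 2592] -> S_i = 2*6^i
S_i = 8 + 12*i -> [8, 20, 32, 44, 56]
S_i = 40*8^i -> [40, 320, 2560, 20480, 163840]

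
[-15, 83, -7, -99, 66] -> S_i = Random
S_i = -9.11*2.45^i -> [-9.11, -22.32, -54.68, -133.97, -328.23]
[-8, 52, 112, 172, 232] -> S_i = -8 + 60*i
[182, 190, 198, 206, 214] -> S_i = 182 + 8*i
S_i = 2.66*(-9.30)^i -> [2.66, -24.74, 230.06, -2139.59, 19898.18]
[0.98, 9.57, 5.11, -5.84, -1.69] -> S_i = Random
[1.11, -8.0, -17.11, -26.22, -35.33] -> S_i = 1.11 + -9.11*i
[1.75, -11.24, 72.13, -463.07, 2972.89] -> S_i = 1.75*(-6.42)^i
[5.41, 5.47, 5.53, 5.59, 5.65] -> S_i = 5.41 + 0.06*i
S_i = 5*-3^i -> [5, -15, 45, -135, 405]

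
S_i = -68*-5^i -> [-68, 340, -1700, 8500, -42500]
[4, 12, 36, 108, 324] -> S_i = 4*3^i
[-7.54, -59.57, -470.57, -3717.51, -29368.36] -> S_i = -7.54*7.90^i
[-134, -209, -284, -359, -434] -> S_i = -134 + -75*i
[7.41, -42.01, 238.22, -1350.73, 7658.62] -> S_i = 7.41*(-5.67)^i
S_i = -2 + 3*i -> [-2, 1, 4, 7, 10]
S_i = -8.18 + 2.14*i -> [-8.18, -6.04, -3.9, -1.76, 0.38]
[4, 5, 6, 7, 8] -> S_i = 4 + 1*i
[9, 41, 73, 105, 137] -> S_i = 9 + 32*i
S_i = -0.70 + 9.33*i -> [-0.7, 8.63, 17.96, 27.29, 36.62]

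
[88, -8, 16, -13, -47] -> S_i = Random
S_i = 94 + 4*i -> [94, 98, 102, 106, 110]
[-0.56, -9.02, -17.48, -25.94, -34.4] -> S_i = -0.56 + -8.46*i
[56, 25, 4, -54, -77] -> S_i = Random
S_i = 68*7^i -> [68, 476, 3332, 23324, 163268]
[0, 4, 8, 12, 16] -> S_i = 0 + 4*i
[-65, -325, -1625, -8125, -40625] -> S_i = -65*5^i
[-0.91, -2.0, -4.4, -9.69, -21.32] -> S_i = -0.91*2.20^i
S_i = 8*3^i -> [8, 24, 72, 216, 648]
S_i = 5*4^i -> [5, 20, 80, 320, 1280]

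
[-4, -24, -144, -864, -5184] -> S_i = -4*6^i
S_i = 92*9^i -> [92, 828, 7452, 67068, 603612]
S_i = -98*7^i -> [-98, -686, -4802, -33614, -235298]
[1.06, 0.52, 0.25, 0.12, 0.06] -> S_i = 1.06*0.49^i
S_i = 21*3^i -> [21, 63, 189, 567, 1701]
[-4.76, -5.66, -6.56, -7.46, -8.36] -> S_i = -4.76 + -0.90*i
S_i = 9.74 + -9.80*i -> [9.74, -0.06, -9.86, -19.66, -29.46]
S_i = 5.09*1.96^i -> [5.09, 9.98, 19.55, 38.33, 75.12]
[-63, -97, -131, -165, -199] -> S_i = -63 + -34*i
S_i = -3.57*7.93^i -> [-3.57, -28.31, -224.5, -1780.28, -14117.6]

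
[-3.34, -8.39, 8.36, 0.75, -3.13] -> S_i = Random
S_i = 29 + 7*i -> [29, 36, 43, 50, 57]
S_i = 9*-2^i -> [9, -18, 36, -72, 144]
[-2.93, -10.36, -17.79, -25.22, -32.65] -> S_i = -2.93 + -7.43*i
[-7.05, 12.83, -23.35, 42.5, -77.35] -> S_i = -7.05*(-1.82)^i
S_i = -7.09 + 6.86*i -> [-7.09, -0.23, 6.63, 13.49, 20.35]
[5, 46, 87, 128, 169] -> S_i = 5 + 41*i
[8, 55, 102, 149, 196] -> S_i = 8 + 47*i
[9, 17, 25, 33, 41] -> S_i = 9 + 8*i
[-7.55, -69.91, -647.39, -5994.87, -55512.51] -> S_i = -7.55*9.26^i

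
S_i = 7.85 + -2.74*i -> [7.85, 5.11, 2.37, -0.37, -3.11]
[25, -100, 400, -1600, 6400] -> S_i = 25*-4^i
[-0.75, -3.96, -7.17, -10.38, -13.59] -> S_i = -0.75 + -3.21*i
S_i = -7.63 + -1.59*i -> [-7.63, -9.22, -10.81, -12.4, -13.99]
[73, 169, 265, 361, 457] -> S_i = 73 + 96*i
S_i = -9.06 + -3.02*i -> [-9.06, -12.08, -15.1, -18.12, -21.14]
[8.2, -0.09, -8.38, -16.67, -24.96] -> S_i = 8.20 + -8.29*i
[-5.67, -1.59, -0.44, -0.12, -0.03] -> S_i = -5.67*0.28^i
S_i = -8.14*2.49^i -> [-8.14, -20.27, -50.47, -125.67, -312.91]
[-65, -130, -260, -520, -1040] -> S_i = -65*2^i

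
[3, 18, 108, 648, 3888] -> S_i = 3*6^i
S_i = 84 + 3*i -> [84, 87, 90, 93, 96]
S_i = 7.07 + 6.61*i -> [7.07, 13.68, 20.29, 26.9, 33.51]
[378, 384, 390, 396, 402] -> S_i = 378 + 6*i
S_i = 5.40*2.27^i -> [5.4, 12.26, 27.83, 63.16, 143.38]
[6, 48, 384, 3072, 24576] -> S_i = 6*8^i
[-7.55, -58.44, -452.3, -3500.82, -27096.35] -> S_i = -7.55*7.74^i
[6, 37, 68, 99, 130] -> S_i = 6 + 31*i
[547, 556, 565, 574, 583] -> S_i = 547 + 9*i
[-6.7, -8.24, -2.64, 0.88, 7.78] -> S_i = Random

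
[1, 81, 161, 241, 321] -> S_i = 1 + 80*i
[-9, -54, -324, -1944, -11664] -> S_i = -9*6^i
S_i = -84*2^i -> [-84, -168, -336, -672, -1344]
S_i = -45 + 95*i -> [-45, 50, 145, 240, 335]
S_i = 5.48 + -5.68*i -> [5.48, -0.2, -5.88, -11.56, -17.24]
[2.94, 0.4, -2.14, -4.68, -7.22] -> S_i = 2.94 + -2.54*i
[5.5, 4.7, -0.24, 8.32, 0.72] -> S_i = Random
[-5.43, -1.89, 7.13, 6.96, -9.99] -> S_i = Random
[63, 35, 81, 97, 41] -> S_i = Random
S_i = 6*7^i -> [6, 42, 294, 2058, 14406]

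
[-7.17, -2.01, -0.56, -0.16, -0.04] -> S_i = -7.17*0.28^i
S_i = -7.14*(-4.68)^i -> [-7.14, 33.42, -156.38, 731.87, -3425.17]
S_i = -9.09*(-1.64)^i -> [-9.09, 14.91, -24.45, 40.1, -65.76]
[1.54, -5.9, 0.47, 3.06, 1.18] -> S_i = Random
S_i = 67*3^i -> [67, 201, 603, 1809, 5427]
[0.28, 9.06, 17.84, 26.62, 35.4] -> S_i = 0.28 + 8.78*i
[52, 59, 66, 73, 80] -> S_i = 52 + 7*i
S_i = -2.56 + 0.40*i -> [-2.56, -2.16, -1.76, -1.36, -0.96]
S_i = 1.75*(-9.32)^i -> [1.75, -16.31, 152.01, -1416.73, 13203.88]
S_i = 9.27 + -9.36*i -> [9.27, -0.09, -9.45, -18.81, -28.17]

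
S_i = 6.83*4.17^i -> [6.83, 28.48, 118.77, 495.25, 2065.21]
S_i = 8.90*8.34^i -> [8.9, 74.23, 619.04, 5162.83, 43058.04]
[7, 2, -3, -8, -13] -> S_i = 7 + -5*i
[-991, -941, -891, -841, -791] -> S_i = -991 + 50*i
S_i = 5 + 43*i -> [5, 48, 91, 134, 177]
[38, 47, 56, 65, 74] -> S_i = 38 + 9*i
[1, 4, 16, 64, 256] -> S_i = 1*4^i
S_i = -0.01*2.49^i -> [-0.01, -0.02, -0.06, -0.15, -0.38]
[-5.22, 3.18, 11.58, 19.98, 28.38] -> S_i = -5.22 + 8.40*i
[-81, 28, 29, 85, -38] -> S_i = Random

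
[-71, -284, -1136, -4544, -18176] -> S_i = -71*4^i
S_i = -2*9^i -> [-2, -18, -162, -1458, -13122]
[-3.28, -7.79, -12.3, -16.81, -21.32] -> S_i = -3.28 + -4.51*i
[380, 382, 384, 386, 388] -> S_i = 380 + 2*i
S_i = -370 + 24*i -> [-370, -346, -322, -298, -274]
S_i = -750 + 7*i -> [-750, -743, -736, -729, -722]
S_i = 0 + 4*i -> [0, 4, 8, 12, 16]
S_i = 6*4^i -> [6, 24, 96, 384, 1536]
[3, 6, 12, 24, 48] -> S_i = 3*2^i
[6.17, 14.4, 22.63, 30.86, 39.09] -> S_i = 6.17 + 8.23*i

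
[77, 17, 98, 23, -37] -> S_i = Random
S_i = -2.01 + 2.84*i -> [-2.01, 0.83, 3.67, 6.51, 9.35]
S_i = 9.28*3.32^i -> [9.28, 30.81, 102.29, 339.6, 1127.46]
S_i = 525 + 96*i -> [525, 621, 717, 813, 909]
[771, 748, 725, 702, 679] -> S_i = 771 + -23*i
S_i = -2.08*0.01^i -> [-2.08, -0.02, -0.0, -0.0, -0.0]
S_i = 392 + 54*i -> [392, 446, 500, 554, 608]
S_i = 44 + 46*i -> [44, 90, 136, 182, 228]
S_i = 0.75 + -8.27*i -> [0.75, -7.52, -15.79, -24.06, -32.33]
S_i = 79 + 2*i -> [79, 81, 83, 85, 87]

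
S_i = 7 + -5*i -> [7, 2, -3, -8, -13]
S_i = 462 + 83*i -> [462, 545, 628, 711, 794]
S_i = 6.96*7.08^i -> [6.96, 49.28, 348.88, 2470.07, 17488.09]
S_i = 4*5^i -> [4, 20, 100, 500, 2500]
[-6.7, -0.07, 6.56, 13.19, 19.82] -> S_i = -6.70 + 6.63*i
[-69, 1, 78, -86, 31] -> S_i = Random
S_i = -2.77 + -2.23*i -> [-2.77, -5.0, -7.23, -9.46, -11.69]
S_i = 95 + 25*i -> [95, 120, 145, 170, 195]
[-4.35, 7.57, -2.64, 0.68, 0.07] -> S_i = Random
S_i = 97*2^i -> [97, 194, 388, 776, 1552]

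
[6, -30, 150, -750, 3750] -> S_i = 6*-5^i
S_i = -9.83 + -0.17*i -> [-9.83, -10.0, -10.17, -10.34, -10.51]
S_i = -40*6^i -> [-40, -240, -1440, -8640, -51840]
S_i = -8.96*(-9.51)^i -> [-8.96, 85.21, -810.34, 7706.36, -73287.53]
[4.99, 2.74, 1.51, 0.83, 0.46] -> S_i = 4.99*0.55^i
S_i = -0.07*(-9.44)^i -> [-0.07, 0.66, -6.24, 58.89, -555.89]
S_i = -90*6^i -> [-90, -540, -3240, -19440, -116640]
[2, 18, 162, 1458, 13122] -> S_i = 2*9^i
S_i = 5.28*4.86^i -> [5.28, 25.66, 124.71, 606.1, 2945.64]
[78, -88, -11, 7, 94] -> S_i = Random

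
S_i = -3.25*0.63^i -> [-3.25, -2.05, -1.29, -0.81, -0.51]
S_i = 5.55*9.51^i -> [5.55, 52.78, 501.94, 4773.47, 45395.73]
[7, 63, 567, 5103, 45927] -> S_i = 7*9^i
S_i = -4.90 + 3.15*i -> [-4.9, -1.75, 1.4, 4.55, 7.7]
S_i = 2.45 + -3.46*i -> [2.45, -1.01, -4.47, -7.93, -11.39]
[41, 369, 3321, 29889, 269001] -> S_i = 41*9^i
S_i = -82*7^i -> [-82, -574, -4018, -28126, -196882]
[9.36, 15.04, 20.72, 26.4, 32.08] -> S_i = 9.36 + 5.68*i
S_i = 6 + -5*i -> [6, 1, -4, -9, -14]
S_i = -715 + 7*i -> [-715, -708, -701, -694, -687]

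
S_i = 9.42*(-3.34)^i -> [9.42, -31.46, 105.09, -350.99, 1172.29]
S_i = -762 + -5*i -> [-762, -767, -772, -777, -782]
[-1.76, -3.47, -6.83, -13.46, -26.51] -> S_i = -1.76*1.97^i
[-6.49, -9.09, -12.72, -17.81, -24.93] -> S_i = -6.49*1.40^i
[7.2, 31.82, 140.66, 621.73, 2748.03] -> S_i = 7.20*4.42^i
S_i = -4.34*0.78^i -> [-4.34, -3.39, -2.64, -2.06, -1.61]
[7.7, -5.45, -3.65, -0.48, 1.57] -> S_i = Random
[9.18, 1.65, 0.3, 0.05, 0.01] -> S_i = 9.18*0.18^i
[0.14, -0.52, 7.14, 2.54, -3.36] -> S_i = Random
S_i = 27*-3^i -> [27, -81, 243, -729, 2187]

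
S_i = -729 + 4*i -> [-729, -725, -721, -717, -713]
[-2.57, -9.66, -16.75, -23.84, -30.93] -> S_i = -2.57 + -7.09*i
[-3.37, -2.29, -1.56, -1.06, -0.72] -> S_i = -3.37*0.68^i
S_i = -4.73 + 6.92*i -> [-4.73, 2.19, 9.11, 16.03, 22.95]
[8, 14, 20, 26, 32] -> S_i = 8 + 6*i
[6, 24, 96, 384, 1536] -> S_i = 6*4^i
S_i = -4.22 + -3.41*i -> [-4.22, -7.63, -11.04, -14.45, -17.86]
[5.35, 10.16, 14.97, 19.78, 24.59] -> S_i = 5.35 + 4.81*i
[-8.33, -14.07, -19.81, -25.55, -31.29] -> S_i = -8.33 + -5.74*i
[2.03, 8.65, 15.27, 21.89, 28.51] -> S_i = 2.03 + 6.62*i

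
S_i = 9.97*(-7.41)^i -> [9.97, -73.88, 547.43, -4056.48, 30058.55]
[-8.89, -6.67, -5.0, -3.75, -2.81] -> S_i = -8.89*0.75^i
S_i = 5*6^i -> [5, 30, 180, 1080, 6480]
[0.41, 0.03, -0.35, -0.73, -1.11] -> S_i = 0.41 + -0.38*i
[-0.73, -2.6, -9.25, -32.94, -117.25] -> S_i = -0.73*3.56^i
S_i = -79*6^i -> [-79, -474, -2844, -17064, -102384]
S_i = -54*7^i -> [-54, -378, -2646, -18522, -129654]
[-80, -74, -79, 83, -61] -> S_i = Random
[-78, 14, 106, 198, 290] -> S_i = -78 + 92*i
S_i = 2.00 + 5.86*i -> [2.0, 7.86, 13.72, 19.58, 25.44]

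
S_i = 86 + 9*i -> [86, 95, 104, 113, 122]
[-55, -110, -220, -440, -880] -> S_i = -55*2^i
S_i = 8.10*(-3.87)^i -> [8.1, -31.35, 121.31, -469.48, 1816.89]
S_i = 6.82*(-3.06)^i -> [6.82, -20.87, 63.86, -195.41, 597.96]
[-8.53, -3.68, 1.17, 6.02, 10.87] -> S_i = -8.53 + 4.85*i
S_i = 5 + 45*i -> [5, 50, 95, 140, 185]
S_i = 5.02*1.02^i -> [5.02, 5.12, 5.22, 5.33, 5.43]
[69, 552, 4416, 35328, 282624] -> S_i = 69*8^i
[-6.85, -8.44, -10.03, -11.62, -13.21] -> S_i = -6.85 + -1.59*i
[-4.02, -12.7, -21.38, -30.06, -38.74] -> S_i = -4.02 + -8.68*i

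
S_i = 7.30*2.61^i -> [7.3, 19.05, 49.73, 129.79, 338.75]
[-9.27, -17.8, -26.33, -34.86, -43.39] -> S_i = -9.27 + -8.53*i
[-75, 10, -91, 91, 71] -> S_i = Random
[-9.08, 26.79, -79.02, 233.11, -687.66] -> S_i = -9.08*(-2.95)^i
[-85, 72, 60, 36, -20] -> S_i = Random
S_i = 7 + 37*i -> [7, 44, 81, 118, 155]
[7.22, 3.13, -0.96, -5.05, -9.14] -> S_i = 7.22 + -4.09*i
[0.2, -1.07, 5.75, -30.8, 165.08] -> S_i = 0.20*(-5.36)^i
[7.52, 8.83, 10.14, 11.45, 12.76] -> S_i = 7.52 + 1.31*i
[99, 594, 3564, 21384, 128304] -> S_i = 99*6^i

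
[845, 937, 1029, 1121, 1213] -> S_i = 845 + 92*i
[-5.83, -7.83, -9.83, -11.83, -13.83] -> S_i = -5.83 + -2.00*i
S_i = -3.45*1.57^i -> [-3.45, -5.42, -8.5, -13.35, -20.96]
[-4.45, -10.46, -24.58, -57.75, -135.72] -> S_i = -4.45*2.35^i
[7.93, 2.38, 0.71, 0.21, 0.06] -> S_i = 7.93*0.30^i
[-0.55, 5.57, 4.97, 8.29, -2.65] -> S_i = Random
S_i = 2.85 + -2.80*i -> [2.85, 0.05, -2.75, -5.55, -8.35]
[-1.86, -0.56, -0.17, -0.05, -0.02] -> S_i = -1.86*0.30^i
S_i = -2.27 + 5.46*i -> [-2.27, 3.19, 8.65, 14.11, 19.57]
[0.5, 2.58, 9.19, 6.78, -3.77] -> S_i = Random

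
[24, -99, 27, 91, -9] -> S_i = Random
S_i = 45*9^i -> [45, 405, 3645, 32805, 295245]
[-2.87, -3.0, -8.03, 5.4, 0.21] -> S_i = Random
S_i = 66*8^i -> [66, 528, 4224, 33792, 270336]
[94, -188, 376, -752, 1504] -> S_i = 94*-2^i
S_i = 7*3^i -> [7, 21, 63, 189, 567]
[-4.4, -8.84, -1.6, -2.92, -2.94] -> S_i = Random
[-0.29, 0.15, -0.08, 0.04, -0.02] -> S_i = -0.29*(-0.53)^i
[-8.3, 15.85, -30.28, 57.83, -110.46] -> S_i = -8.30*(-1.91)^i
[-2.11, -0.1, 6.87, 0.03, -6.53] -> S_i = Random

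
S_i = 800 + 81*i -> [800, 881, 962, 1043, 1124]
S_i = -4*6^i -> [-4, -24, -144, -864, -5184]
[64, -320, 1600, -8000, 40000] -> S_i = 64*-5^i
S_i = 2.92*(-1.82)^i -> [2.92, -5.31, 9.67, -17.6, 32.04]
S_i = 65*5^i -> [65, 325, 1625, 8125, 40625]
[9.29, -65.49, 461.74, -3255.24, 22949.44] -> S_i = 9.29*(-7.05)^i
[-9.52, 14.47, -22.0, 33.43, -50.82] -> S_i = -9.52*(-1.52)^i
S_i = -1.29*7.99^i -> [-1.29, -10.31, -82.35, -658.01, -5257.47]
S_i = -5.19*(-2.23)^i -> [-5.19, 11.57, -25.81, 57.55, -128.35]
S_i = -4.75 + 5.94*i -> [-4.75, 1.19, 7.13, 13.07, 19.01]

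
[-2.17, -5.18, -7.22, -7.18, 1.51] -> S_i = Random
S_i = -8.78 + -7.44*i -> [-8.78, -16.22, -23.66, -31.1, -38.54]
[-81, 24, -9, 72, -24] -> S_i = Random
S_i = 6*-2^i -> [6, -12, 24, -48, 96]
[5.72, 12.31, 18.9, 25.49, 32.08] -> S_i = 5.72 + 6.59*i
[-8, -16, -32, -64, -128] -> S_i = -8*2^i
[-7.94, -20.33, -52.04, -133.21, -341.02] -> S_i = -7.94*2.56^i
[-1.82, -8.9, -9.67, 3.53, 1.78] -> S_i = Random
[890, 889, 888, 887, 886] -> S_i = 890 + -1*i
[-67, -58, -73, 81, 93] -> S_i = Random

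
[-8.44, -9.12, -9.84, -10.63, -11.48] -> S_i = -8.44*1.08^i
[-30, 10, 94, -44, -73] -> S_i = Random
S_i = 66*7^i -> [66, 462, 3234, 22638, 158466]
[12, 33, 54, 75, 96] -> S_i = 12 + 21*i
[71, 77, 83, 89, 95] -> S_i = 71 + 6*i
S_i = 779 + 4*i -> [779, 783, 787, 791, 795]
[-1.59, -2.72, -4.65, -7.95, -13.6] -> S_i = -1.59*1.71^i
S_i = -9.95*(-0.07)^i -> [-9.95, 0.7, -0.05, 0.0, -0.0]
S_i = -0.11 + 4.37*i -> [-0.11, 4.26, 8.63, 13.0, 17.37]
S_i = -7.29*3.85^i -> [-7.29, -28.07, -108.06, -416.02, -1601.66]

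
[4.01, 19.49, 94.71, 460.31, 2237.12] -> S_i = 4.01*4.86^i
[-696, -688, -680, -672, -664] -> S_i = -696 + 8*i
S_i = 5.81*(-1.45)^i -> [5.81, -8.42, 12.22, -17.71, 25.68]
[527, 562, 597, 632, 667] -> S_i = 527 + 35*i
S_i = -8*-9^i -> [-8, 72, -648, 5832, -52488]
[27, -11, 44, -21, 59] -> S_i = Random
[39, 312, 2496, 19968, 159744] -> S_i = 39*8^i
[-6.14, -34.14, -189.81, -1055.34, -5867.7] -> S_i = -6.14*5.56^i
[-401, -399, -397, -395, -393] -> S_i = -401 + 2*i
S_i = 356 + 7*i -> [356, 363, 370, 377, 384]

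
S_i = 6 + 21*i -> [6, 27, 48, 69, 90]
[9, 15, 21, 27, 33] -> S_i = 9 + 6*i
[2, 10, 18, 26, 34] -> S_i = 2 + 8*i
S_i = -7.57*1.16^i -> [-7.57, -8.78, -10.19, -11.82, -13.71]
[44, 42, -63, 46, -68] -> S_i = Random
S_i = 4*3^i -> [4, 12, 36, 108, 324]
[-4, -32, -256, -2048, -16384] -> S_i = -4*8^i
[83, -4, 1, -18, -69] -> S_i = Random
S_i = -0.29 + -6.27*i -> [-0.29, -6.56, -12.83, -19.1, -25.37]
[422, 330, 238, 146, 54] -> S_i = 422 + -92*i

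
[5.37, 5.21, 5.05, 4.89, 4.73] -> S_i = 5.37 + -0.16*i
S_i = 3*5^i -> [3, 15, 75, 375, 1875]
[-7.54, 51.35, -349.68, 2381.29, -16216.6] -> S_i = -7.54*(-6.81)^i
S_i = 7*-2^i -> [7, -14, 28, -56, 112]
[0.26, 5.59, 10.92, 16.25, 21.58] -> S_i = 0.26 + 5.33*i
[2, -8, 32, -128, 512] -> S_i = 2*-4^i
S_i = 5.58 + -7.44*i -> [5.58, -1.86, -9.3, -16.74, -24.18]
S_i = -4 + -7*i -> [-4, -11, -18, -25, -32]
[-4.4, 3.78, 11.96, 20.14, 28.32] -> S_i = -4.40 + 8.18*i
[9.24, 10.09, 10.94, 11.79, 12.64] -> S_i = 9.24 + 0.85*i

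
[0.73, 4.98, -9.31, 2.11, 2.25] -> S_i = Random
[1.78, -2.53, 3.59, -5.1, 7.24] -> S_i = 1.78*(-1.42)^i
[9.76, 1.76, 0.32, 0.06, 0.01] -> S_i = 9.76*0.18^i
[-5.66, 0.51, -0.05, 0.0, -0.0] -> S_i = -5.66*(-0.09)^i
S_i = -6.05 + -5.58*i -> [-6.05, -11.63, -17.21, -22.79, -28.37]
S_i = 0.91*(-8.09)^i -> [0.91, -7.36, 59.56, -481.82, 3897.94]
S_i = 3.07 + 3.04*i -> [3.07, 6.11, 9.15, 12.19, 15.23]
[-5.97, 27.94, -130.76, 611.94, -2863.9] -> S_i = -5.97*(-4.68)^i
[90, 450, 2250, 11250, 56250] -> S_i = 90*5^i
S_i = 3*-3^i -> [3, -9, 27, -81, 243]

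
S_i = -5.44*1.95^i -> [-5.44, -10.61, -20.69, -40.34, -78.66]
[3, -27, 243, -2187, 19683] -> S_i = 3*-9^i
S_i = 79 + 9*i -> [79, 88, 97, 106, 115]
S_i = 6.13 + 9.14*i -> [6.13, 15.27, 24.41, 33.55, 42.69]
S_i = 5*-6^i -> [5, -30, 180, -1080, 6480]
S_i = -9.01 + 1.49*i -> [-9.01, -7.52, -6.03, -4.54, -3.05]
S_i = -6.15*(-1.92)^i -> [-6.15, 11.81, -22.67, 43.53, -83.58]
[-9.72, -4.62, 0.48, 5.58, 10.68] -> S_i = -9.72 + 5.10*i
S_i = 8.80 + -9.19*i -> [8.8, -0.39, -9.58, -18.77, -27.96]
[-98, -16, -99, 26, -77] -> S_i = Random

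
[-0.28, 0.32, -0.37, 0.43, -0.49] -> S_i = -0.28*(-1.15)^i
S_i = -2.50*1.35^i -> [-2.5, -3.38, -4.56, -6.15, -8.3]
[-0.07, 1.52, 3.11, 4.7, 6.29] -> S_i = -0.07 + 1.59*i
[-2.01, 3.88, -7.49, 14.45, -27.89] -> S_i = -2.01*(-1.93)^i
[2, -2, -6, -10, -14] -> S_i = 2 + -4*i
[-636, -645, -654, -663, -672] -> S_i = -636 + -9*i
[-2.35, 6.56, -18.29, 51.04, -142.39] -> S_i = -2.35*(-2.79)^i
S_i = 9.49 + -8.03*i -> [9.49, 1.46, -6.57, -14.6, -22.63]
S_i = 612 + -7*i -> [612, 605, 598, 591, 584]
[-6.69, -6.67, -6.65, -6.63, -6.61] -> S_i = -6.69 + 0.02*i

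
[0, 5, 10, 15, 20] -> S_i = 0 + 5*i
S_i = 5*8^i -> [5, 40, 320, 2560, 20480]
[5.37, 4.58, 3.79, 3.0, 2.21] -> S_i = 5.37 + -0.79*i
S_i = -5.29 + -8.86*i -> [-5.29, -14.15, -23.01, -31.87, -40.73]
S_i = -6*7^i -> [-6, -42, -294, -2058, -14406]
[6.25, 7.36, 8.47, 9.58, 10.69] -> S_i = 6.25 + 1.11*i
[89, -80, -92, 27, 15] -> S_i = Random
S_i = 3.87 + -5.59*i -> [3.87, -1.72, -7.31, -12.9, -18.49]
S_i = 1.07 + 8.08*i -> [1.07, 9.15, 17.23, 25.31, 33.39]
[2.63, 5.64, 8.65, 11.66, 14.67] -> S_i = 2.63 + 3.01*i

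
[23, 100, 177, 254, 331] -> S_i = 23 + 77*i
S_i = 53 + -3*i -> [53, 50, 47, 44, 41]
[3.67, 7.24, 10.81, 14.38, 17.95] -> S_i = 3.67 + 3.57*i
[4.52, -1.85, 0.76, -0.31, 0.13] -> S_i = 4.52*(-0.41)^i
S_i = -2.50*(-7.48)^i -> [-2.5, 18.7, -139.88, 1046.27, -7826.12]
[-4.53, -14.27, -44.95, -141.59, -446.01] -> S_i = -4.53*3.15^i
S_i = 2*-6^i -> [2, -12, 72, -432, 2592]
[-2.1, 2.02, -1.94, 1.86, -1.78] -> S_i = -2.10*(-0.96)^i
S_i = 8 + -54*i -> [8, -46, -100, -154, -208]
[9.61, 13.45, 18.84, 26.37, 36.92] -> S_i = 9.61*1.40^i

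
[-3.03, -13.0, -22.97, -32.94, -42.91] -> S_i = -3.03 + -9.97*i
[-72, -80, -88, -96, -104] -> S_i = -72 + -8*i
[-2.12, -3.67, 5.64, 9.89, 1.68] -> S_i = Random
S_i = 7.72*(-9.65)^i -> [7.72, -74.5, 718.91, -6937.44, 66946.3]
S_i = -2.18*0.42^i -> [-2.18, -0.92, -0.38, -0.16, -0.07]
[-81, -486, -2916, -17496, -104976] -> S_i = -81*6^i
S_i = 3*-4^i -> [3, -12, 48, -192, 768]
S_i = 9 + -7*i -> [9, 2, -5, -12, -19]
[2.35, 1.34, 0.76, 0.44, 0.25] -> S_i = 2.35*0.57^i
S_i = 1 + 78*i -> [1, 79, 157, 235, 313]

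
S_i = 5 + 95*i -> [5, 100, 195, 290, 385]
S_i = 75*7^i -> [75, 525, 3675, 25725, 180075]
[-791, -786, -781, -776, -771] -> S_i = -791 + 5*i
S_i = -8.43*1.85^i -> [-8.43, -15.6, -28.85, -53.38, -98.74]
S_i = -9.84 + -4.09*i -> [-9.84, -13.93, -18.02, -22.11, -26.2]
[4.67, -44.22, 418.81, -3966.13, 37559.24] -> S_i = 4.67*(-9.47)^i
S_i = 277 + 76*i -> [277, 353, 429, 505, 581]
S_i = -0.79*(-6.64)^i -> [-0.79, 5.25, -34.83, 231.28, -1535.68]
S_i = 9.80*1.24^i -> [9.8, 12.15, 15.07, 18.68, 23.17]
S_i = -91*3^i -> [-91, -273, -819, -2457, -7371]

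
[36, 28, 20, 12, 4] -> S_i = 36 + -8*i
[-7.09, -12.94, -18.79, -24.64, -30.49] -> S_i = -7.09 + -5.85*i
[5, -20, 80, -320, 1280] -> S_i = 5*-4^i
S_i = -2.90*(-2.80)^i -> [-2.9, 8.12, -22.74, 63.66, -178.25]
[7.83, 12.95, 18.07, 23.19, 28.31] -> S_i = 7.83 + 5.12*i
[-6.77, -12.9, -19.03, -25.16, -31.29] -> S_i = -6.77 + -6.13*i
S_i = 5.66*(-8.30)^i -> [5.66, -46.98, 389.92, -3236.31, 26861.41]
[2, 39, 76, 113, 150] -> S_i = 2 + 37*i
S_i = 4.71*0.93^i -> [4.71, 4.38, 4.07, 3.79, 3.52]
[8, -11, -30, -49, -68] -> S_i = 8 + -19*i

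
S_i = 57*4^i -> [57, 228, 912, 3648, 14592]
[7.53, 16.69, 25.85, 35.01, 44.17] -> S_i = 7.53 + 9.16*i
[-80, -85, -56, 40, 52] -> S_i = Random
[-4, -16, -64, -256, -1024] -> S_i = -4*4^i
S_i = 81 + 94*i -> [81, 175, 269, 363, 457]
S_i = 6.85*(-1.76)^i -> [6.85, -12.06, 21.22, -37.34, 65.73]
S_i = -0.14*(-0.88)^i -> [-0.14, 0.12, -0.11, 0.1, -0.08]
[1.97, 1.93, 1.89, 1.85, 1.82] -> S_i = 1.97*0.98^i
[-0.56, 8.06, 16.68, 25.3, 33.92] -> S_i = -0.56 + 8.62*i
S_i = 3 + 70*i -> [3, 73, 143, 213, 283]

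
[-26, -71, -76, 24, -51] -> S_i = Random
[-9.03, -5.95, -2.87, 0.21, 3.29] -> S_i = -9.03 + 3.08*i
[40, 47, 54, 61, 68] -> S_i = 40 + 7*i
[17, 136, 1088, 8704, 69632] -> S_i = 17*8^i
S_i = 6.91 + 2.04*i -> [6.91, 8.95, 10.99, 13.03, 15.07]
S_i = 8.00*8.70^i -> [8.0, 69.6, 605.52, 5268.02, 45831.81]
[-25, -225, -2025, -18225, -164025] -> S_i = -25*9^i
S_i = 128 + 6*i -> [128, 134, 140, 146, 152]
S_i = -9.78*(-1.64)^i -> [-9.78, 16.04, -26.3, 43.14, -70.75]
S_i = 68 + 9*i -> [68, 77, 86, 95, 104]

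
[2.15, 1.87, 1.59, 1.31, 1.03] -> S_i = 2.15 + -0.28*i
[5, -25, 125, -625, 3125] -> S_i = 5*-5^i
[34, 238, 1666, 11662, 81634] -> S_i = 34*7^i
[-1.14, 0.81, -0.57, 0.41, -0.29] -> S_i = -1.14*(-0.71)^i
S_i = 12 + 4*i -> [12, 16, 20, 24, 28]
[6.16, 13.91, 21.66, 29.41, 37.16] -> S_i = 6.16 + 7.75*i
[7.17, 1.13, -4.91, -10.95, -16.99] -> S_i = 7.17 + -6.04*i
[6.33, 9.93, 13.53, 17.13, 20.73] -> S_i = 6.33 + 3.60*i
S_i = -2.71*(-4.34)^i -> [-2.71, 11.76, -51.04, 221.53, -961.45]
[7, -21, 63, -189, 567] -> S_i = 7*-3^i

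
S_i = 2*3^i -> [2, 6, 18, 54, 162]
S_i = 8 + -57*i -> [8, -49, -106, -163, -220]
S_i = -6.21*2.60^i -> [-6.21, -16.15, -41.98, -109.15, -283.78]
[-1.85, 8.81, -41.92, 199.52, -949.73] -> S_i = -1.85*(-4.76)^i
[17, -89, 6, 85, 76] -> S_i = Random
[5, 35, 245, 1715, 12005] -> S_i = 5*7^i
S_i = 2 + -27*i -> [2, -25, -52, -79, -106]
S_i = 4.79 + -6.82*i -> [4.79, -2.03, -8.85, -15.67, -22.49]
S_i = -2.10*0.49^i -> [-2.1, -1.03, -0.5, -0.25, -0.12]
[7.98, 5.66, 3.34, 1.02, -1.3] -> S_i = 7.98 + -2.32*i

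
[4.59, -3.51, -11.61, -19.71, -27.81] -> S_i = 4.59 + -8.10*i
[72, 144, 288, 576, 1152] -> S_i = 72*2^i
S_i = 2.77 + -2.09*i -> [2.77, 0.68, -1.41, -3.5, -5.59]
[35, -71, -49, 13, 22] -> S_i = Random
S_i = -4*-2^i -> [-4, 8, -16, 32, -64]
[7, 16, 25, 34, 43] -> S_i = 7 + 9*i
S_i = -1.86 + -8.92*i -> [-1.86, -10.78, -19.7, -28.62, -37.54]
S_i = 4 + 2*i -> [4, 6, 8, 10, 12]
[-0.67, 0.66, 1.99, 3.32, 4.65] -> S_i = -0.67 + 1.33*i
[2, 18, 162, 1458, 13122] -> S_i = 2*9^i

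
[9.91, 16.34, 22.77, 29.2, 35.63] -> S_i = 9.91 + 6.43*i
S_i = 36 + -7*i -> [36, 29, 22, 15, 8]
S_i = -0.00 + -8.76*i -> [-0.0, -8.76, -17.52, -26.28, -35.04]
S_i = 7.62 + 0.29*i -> [7.62, 7.91, 8.2, 8.49, 8.78]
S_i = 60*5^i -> [60, 300, 1500, 7500, 37500]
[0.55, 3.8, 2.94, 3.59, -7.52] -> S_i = Random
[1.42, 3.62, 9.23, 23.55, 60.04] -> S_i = 1.42*2.55^i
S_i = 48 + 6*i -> [48, 54, 60, 66, 72]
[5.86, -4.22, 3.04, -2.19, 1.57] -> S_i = 5.86*(-0.72)^i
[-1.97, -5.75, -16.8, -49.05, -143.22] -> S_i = -1.97*2.92^i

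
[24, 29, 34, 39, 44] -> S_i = 24 + 5*i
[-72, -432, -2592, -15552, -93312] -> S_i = -72*6^i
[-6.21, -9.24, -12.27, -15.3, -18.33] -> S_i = -6.21 + -3.03*i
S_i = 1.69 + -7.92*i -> [1.69, -6.23, -14.15, -22.07, -29.99]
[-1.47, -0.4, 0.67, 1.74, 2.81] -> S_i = -1.47 + 1.07*i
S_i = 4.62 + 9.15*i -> [4.62, 13.77, 22.92, 32.07, 41.22]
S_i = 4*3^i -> [4, 12, 36, 108, 324]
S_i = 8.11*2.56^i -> [8.11, 20.76, 53.15, 136.06, 348.32]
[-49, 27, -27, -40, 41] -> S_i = Random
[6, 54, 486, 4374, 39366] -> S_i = 6*9^i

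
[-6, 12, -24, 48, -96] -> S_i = -6*-2^i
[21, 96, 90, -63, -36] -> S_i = Random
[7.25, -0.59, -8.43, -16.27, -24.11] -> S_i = 7.25 + -7.84*i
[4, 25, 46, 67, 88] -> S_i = 4 + 21*i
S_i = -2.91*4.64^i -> [-2.91, -13.5, -62.65, -290.7, -1348.85]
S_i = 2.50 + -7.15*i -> [2.5, -4.65, -11.8, -18.95, -26.1]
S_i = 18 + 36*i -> [18, 54, 90, 126, 162]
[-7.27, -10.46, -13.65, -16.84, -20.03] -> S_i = -7.27 + -3.19*i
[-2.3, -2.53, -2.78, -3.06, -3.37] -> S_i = -2.30*1.10^i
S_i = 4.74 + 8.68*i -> [4.74, 13.42, 22.1, 30.78, 39.46]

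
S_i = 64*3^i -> [64, 192, 576, 1728, 5184]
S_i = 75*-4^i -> [75, -300, 1200, -4800, 19200]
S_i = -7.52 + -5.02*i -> [-7.52, -12.54, -17.56, -22.58, -27.6]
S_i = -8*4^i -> [-8, -32, -128, -512, -2048]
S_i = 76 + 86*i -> [76, 162, 248, 334, 420]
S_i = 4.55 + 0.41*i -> [4.55, 4.96, 5.37, 5.78, 6.19]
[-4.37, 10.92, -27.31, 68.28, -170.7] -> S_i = -4.37*(-2.50)^i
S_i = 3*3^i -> [3, 9, 27, 81, 243]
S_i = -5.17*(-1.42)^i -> [-5.17, 7.34, -10.42, 14.8, -21.02]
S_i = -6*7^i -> [-6, -42, -294, -2058, -14406]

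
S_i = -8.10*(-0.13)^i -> [-8.1, 1.05, -0.14, 0.02, -0.0]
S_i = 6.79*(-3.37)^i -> [6.79, -22.88, 77.11, -259.87, 875.77]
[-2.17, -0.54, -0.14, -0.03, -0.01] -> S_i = -2.17*0.25^i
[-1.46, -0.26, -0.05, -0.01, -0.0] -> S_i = -1.46*0.18^i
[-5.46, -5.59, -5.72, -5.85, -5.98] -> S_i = -5.46 + -0.13*i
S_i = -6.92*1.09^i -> [-6.92, -7.54, -8.22, -8.96, -9.77]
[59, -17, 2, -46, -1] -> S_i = Random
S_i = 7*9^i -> [7, 63, 567, 5103, 45927]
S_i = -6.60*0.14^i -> [-6.6, -0.92, -0.13, -0.02, -0.0]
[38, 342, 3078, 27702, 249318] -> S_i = 38*9^i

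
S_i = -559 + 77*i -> [-559, -482, -405, -328, -251]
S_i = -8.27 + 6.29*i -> [-8.27, -1.98, 4.31, 10.6, 16.89]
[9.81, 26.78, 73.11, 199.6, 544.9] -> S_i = 9.81*2.73^i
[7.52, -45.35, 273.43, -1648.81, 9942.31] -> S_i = 7.52*(-6.03)^i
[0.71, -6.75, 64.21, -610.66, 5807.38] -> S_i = 0.71*(-9.51)^i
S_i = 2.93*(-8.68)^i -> [2.93, -25.43, 220.75, -1916.14, 16632.08]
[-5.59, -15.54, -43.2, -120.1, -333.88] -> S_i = -5.59*2.78^i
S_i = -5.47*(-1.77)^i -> [-5.47, 9.68, -17.14, 30.33, -53.69]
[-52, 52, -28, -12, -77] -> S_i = Random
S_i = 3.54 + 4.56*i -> [3.54, 8.1, 12.66, 17.22, 21.78]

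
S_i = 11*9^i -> [11, 99, 891, 8019, 72171]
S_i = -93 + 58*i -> [-93, -35, 23, 81, 139]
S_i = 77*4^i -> [77, 308, 1232, 4928, 19712]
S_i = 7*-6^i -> [7, -42, 252, -1512, 9072]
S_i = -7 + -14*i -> [-7, -21, -35, -49, -63]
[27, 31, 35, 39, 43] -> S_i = 27 + 4*i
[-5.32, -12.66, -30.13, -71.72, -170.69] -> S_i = -5.32*2.38^i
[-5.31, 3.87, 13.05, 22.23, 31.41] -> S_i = -5.31 + 9.18*i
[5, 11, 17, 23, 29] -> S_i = 5 + 6*i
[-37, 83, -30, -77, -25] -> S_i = Random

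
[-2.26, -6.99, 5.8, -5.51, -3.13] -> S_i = Random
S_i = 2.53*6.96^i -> [2.53, 17.61, 122.56, 853.0, 5936.87]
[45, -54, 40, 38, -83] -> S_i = Random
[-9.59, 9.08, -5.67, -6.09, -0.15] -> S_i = Random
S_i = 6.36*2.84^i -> [6.36, 18.06, 51.3, 145.68, 413.74]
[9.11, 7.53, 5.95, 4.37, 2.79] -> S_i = 9.11 + -1.58*i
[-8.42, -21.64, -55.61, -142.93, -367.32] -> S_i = -8.42*2.57^i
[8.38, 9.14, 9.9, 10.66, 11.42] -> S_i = 8.38 + 0.76*i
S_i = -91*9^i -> [-91, -819, -7371, -66339, -597051]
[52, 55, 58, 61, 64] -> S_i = 52 + 3*i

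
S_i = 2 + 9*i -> [2, 11, 20, 29, 38]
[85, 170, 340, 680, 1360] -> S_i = 85*2^i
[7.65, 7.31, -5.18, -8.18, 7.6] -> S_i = Random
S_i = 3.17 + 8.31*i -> [3.17, 11.48, 19.79, 28.1, 36.41]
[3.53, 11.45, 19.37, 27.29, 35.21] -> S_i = 3.53 + 7.92*i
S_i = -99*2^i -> [-99, -198, -396, -792, -1584]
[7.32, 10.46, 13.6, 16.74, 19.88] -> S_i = 7.32 + 3.14*i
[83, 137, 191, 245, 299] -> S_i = 83 + 54*i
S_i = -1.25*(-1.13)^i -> [-1.25, 1.41, -1.6, 1.8, -2.04]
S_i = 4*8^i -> [4, 32, 256, 2048, 16384]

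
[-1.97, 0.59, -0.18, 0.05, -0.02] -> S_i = -1.97*(-0.30)^i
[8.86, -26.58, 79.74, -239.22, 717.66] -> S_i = 8.86*(-3.00)^i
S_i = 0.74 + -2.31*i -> [0.74, -1.57, -3.88, -6.19, -8.5]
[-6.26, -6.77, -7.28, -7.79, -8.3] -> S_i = -6.26 + -0.51*i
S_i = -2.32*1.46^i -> [-2.32, -3.39, -4.95, -7.22, -10.54]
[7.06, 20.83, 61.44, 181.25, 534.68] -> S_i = 7.06*2.95^i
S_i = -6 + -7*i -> [-6, -13, -20, -27, -34]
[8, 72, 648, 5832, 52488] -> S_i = 8*9^i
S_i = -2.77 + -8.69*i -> [-2.77, -11.46, -20.15, -28.84, -37.53]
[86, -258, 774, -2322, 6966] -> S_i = 86*-3^i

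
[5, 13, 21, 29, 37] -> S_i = 5 + 8*i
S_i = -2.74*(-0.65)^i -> [-2.74, 1.78, -1.16, 0.75, -0.49]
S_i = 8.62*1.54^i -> [8.62, 13.27, 20.44, 31.48, 48.48]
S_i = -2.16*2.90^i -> [-2.16, -6.26, -18.17, -52.68, -152.77]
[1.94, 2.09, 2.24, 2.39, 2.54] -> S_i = 1.94 + 0.15*i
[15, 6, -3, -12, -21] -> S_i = 15 + -9*i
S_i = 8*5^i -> [8, 40, 200, 1000, 5000]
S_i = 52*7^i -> [52, 364, 2548, 17836, 124852]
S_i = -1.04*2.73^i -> [-1.04, -2.84, -7.75, -21.16, -57.77]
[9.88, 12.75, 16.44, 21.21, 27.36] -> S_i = 9.88*1.29^i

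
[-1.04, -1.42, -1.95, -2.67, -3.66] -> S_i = -1.04*1.37^i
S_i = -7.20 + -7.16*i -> [-7.2, -14.36, -21.52, -28.68, -35.84]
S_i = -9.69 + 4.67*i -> [-9.69, -5.02, -0.35, 4.32, 8.99]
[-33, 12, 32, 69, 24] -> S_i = Random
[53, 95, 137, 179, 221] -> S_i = 53 + 42*i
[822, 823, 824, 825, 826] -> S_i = 822 + 1*i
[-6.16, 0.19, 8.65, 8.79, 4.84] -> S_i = Random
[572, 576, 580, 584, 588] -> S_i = 572 + 4*i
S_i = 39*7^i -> [39, 273, 1911, 13377, 93639]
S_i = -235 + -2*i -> [-235, -237, -239, -241, -243]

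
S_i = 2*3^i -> [2, 6, 18, 54, 162]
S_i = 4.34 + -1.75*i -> [4.34, 2.59, 0.84, -0.91, -2.66]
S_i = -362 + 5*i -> [-362, -357, -352, -347, -342]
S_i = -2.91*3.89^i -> [-2.91, -11.32, -44.03, -171.29, -666.33]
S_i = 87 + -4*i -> [87, 83, 79, 75, 71]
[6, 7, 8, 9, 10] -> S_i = 6 + 1*i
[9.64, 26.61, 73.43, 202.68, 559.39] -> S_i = 9.64*2.76^i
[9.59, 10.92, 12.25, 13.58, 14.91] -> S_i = 9.59 + 1.33*i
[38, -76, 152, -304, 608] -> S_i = 38*-2^i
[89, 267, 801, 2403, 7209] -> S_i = 89*3^i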